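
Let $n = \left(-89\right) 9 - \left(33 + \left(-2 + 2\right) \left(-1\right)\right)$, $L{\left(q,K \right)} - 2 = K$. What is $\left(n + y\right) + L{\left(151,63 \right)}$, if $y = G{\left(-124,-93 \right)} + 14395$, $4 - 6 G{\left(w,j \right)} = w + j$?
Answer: $\frac{81977}{6} \approx 13663.0$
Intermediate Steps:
$L{\left(q,K \right)} = 2 + K$
$G{\left(w,j \right)} = \frac{2}{3} - \frac{j}{6} - \frac{w}{6}$ ($G{\left(w,j \right)} = \frac{2}{3} - \frac{w + j}{6} = \frac{2}{3} - \frac{j + w}{6} = \frac{2}{3} - \left(\frac{j}{6} + \frac{w}{6}\right) = \frac{2}{3} - \frac{j}{6} - \frac{w}{6}$)
$y = \frac{86591}{6}$ ($y = \left(\frac{2}{3} - - \frac{31}{2} - - \frac{62}{3}\right) + 14395 = \left(\frac{2}{3} + \frac{31}{2} + \frac{62}{3}\right) + 14395 = \frac{221}{6} + 14395 = \frac{86591}{6} \approx 14432.0$)
$n = -834$ ($n = -801 - \left(33 + 0 \left(-1\right)\right) = -801 - 33 = -834$)
$\left(n + y\right) + L{\left(151,63 \right)} = \left(-834 + \frac{86591}{6}\right) + \left(2 + 63\right) = \frac{81587}{6} + 65 = \frac{81977}{6}$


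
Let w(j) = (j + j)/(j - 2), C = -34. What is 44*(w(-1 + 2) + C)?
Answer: -1584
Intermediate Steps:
w(j) = 2*j/(-2 + j) (w(j) = (2*j)/(-2 + j) = 2*j/(-2 + j))
44*(w(-1 + 2) + C) = 44*(2*(-1 + 2)/(-2 + (-1 + 2)) - 34) = 44*(2*1/(-2 + 1) - 34) = 44*(2*1/(-1) - 34) = 44*(2*1*(-1) - 34) = 44*(-2 - 34) = 44*(-36) = -1584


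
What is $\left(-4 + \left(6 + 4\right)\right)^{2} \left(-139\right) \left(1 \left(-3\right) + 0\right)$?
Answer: $15012$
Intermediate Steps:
$\left(-4 + \left(6 + 4\right)\right)^{2} \left(-139\right) \left(1 \left(-3\right) + 0\right) = \left(-4 + 10\right)^{2} \left(-139\right) \left(-3 + 0\right) = 6^{2} \left(-139\right) \left(-3\right) = 36 \left(-139\right) \left(-3\right) = \left(-5004\right) \left(-3\right) = 15012$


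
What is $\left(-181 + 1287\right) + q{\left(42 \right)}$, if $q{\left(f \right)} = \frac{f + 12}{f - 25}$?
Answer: $\frac{18856}{17} \approx 1109.2$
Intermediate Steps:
$q{\left(f \right)} = \frac{12 + f}{-25 + f}$
$\left(-181 + 1287\right) + q{\left(42 \right)} = \left(-181 + 1287\right) + \frac{12 + 42}{-25 + 42} = 1106 + \frac{1}{17} \cdot 54 = 1106 + \frac{54}{17} = \frac{18856}{17}$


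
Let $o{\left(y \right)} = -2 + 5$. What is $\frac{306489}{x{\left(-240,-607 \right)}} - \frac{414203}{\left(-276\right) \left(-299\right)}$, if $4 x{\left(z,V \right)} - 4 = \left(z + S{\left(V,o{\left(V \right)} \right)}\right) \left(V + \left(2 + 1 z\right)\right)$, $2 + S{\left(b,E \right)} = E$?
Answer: $\frac{17518769267}{16666464516} \approx 1.0511$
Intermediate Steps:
$o{\left(y \right)} = 3$
$S{\left(b,E \right)} = -2 + E$
$x{\left(z,V \right)} = 1 + \frac{\left(1 + z\right) \left(2 + V + z\right)}{4}$ ($x{\left(z,V \right)} = 1 + \frac{\left(z + \left(-2 + 3\right)\right) \left(V + \left(2 + 1 z\right)\right)}{4} = 1 + \frac{\left(z + 1\right) \left(V + \left(2 + z\right)\right)}{4} = 1 + \frac{\left(1 + z\right) \left(2 + V + z\right)}{4}$)
$\frac{306489}{x{\left(-240,-607 \right)}} - \frac{414203}{\left(-276\right) \left(-299\right)} = \frac{306489}{\frac{3}{2} + \frac{1}{4} \left(-607\right) + \frac{\left(-240\right)^{2}}{4} + \frac{3}{4} \left(-240\right) + \frac{1}{4} \left(-607\right) \left(-240\right)} - \frac{414203}{\left(-276\right) \left(-299\right)} = \frac{306489}{\frac{3}{2} - \frac{607}{4} + \frac{1}{4} \cdot 57600 - 180 + 36420} - \frac{414203}{82524} = \frac{306489}{\frac{3}{2} - \frac{607}{4} + 14400 - 180 + 36420} - \frac{414203}{82524} = \frac{306489}{\frac{201959}{4}} - \frac{414203}{82524} = 306489 \cdot \frac{4}{201959} - \frac{414203}{82524} = \frac{1225956}{201959} - \frac{414203}{82524} = \frac{17518769267}{16666464516}$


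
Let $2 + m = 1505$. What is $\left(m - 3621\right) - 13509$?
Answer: $-15627$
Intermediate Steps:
$m = 1503$ ($m = -2 + 1505 = 1503$)
$\left(m - 3621\right) - 13509 = \left(1503 - 3621\right) - 13509 = -2118 - 13509 = -15627$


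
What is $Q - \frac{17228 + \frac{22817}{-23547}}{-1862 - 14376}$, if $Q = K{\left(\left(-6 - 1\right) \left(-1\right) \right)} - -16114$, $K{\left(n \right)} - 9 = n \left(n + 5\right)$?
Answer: $\frac{6197252351401}{382356186} \approx 16208.0$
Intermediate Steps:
$K{\left(n \right)} = 9 + n \left(5 + n\right)$ ($K{\left(n \right)} = 9 + n \left(n + 5\right) = 9 + n \left(5 + n\right)$)
$Q = 16207$ ($Q = \left(9 + \left(\left(-6 - 1\right) \left(-1\right)\right)^{2} + 5 \left(-6 - 1\right) \left(-1\right)\right) - -16114 = \left(9 + \left(\left(-7\right) \left(-1\right)\right)^{2} + 5 \left(\left(-7\right) \left(-1\right)\right)\right) + 16114 = \left(9 + 7^{2} + 5 \cdot 7\right) + 16114 = \left(9 + 49 + 35\right) + 16114 = 93 + 16114 = 16207$)
$Q - \frac{17228 + \frac{22817}{-23547}}{-1862 - 14376} = 16207 - \frac{17228 + \frac{22817}{-23547}}{-1862 - 14376} = 16207 - \frac{17228 + 22817 \left(- \frac{1}{23547}\right)}{-16238} = 16207 - \left(17228 - \frac{22817}{23547}\right) \left(- \frac{1}{16238}\right) = 16207 - \frac{405644899}{23547} \left(- \frac{1}{16238}\right) = 16207 - - \frac{405644899}{382356186} = 16207 + \frac{405644899}{382356186} = \frac{6197252351401}{382356186}$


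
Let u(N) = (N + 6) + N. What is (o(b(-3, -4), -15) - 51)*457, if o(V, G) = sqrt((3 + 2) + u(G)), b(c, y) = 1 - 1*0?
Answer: -23307 + 457*I*sqrt(19) ≈ -23307.0 + 1992.0*I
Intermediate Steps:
u(N) = 6 + 2*N (u(N) = (6 + N) + N = 6 + 2*N)
b(c, y) = 1 (b(c, y) = 1 + 0 = 1)
o(V, G) = sqrt(11 + 2*G) (o(V, G) = sqrt((3 + 2) + (6 + 2*G)) = sqrt(5 + (6 + 2*G)) = sqrt(11 + 2*G))
(o(b(-3, -4), -15) - 51)*457 = (sqrt(11 + 2*(-15)) - 51)*457 = (sqrt(11 - 30) - 51)*457 = (sqrt(-19) - 51)*457 = (I*sqrt(19) - 51)*457 = (-51 + I*sqrt(19))*457 = -23307 + 457*I*sqrt(19)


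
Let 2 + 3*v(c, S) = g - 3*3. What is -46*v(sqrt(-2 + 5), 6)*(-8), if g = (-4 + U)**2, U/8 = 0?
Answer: 1840/3 ≈ 613.33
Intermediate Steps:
U = 0 (U = 8*0 = 0)
g = 16 (g = (-4 + 0)**2 = (-4)**2 = 16)
v(c, S) = 5/3 (v(c, S) = -2/3 + (16 - 3*3)/3 = -2/3 + (16 - 9)/3 = -2/3 + (1/3)*7 = -2/3 + 7/3 = 5/3)
-46*v(sqrt(-2 + 5), 6)*(-8) = -46*5/3*(-8) = -230/3*(-8) = 1840/3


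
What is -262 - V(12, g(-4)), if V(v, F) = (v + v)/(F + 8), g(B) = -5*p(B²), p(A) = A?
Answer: -785/3 ≈ -261.67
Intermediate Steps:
g(B) = -5*B²
V(v, F) = 2*v/(8 + F) (V(v, F) = (2*v)/(8 + F) = 2*v/(8 + F))
-262 - V(12, g(-4)) = -262 - 2*12/(8 - 5*(-4)²) = -262 - 2*12/(8 - 5*16) = -262 - 2*12/(8 - 80) = -262 - 2*12/(-72) = -262 - 2*12*(-1)/72 = -262 - 1*(-⅓) = -262 + ⅓ = -785/3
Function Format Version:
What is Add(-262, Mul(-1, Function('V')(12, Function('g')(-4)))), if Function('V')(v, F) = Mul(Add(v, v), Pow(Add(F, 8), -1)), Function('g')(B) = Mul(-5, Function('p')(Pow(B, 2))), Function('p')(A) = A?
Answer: Rational(-785, 3) ≈ -261.67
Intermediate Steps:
Function('g')(B) = Mul(-5, Pow(B, 2))
Function('V')(v, F) = Mul(2, v, Pow(Add(8, F), -1)) (Function('V')(v, F) = Mul(Mul(2, v), Pow(Add(8, F), -1)) = Mul(2, v, Pow(Add(8, F), -1)))
Add(-262, Mul(-1, Function('V')(12, Function('g')(-4)))) = Add(-262, Mul(-1, Mul(2, 12, Pow(Add(8, Mul(-5, Pow(-4, 2))), -1)))) = Add(-262, Mul(-1, Mul(2, 12, Pow(Add(8, Mul(-5, 16)), -1)))) = Add(-262, Mul(-1, Mul(2, 12, Pow(Add(8, -80), -1)))) = Add(-262, Mul(-1, Mul(2, 12, Pow(-72, -1)))) = Add(-262, Mul(-1, Mul(2, 12, Rational(-1, 72)))) = Add(-262, Mul(-1, Rational(-1, 3))) = Add(-262, Rational(1, 3)) = Rational(-785, 3)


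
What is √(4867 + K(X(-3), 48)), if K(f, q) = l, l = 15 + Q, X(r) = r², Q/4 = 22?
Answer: √4970 ≈ 70.498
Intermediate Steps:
Q = 88 (Q = 4*22 = 88)
l = 103 (l = 15 + 88 = 103)
K(f, q) = 103
√(4867 + K(X(-3), 48)) = √(4867 + 103) = √4970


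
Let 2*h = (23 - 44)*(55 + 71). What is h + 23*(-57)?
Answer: -2634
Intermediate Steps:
h = -1323 (h = ((23 - 44)*(55 + 71))/2 = (-21*126)/2 = (1/2)*(-2646) = -1323)
h + 23*(-57) = -1323 + 23*(-57) = -1323 - 1311 = -2634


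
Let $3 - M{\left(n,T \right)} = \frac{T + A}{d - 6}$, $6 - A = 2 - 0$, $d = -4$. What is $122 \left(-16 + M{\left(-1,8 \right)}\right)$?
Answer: $- \frac{7198}{5} \approx -1439.6$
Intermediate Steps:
$A = 4$ ($A = 6 - \left(2 - 0\right) = 6 - \left(2 + 0\right) = 6 - 2 = 4$)
$M{\left(n,T \right)} = \frac{17}{5} + \frac{T}{10}$ ($M{\left(n,T \right)} = 3 - \frac{T + 4}{-4 - 6} = 3 - \frac{4 + T}{-10} = 3 - \left(4 + T\right) \left(- \frac{1}{10}\right) = 3 - \left(- \frac{2}{5} - \frac{T}{10}\right) = 3 + \left(\frac{2}{5} + \frac{T}{10}\right) = \frac{17}{5} + \frac{T}{10}$)
$122 \left(-16 + M{\left(-1,8 \right)}\right) = 122 \left(-16 + \left(\frac{17}{5} + \frac{1}{10} \cdot 8\right)\right) = 122 \left(-16 + \left(\frac{17}{5} + \frac{4}{5}\right)\right) = 122 \left(-16 + \frac{21}{5}\right) = 122 \left(- \frac{59}{5}\right) = - \frac{7198}{5}$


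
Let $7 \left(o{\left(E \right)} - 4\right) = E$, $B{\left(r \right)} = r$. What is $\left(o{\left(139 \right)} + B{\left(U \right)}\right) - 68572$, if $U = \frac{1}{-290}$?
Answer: $- \frac{139152737}{2030} \approx -68548.0$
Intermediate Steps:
$U = - \frac{1}{290} \approx -0.0034483$
$o{\left(E \right)} = 4 + \frac{E}{7}$
$\left(o{\left(139 \right)} + B{\left(U \right)}\right) - 68572 = \left(\left(4 + \frac{1}{7} \cdot 139\right) - \frac{1}{290}\right) - 68572 = \left(\left(4 + \frac{139}{7}\right) - \frac{1}{290}\right) - 68572 = \left(\frac{167}{7} - \frac{1}{290}\right) - 68572 = \frac{48423}{2030} - 68572 = - \frac{139152737}{2030}$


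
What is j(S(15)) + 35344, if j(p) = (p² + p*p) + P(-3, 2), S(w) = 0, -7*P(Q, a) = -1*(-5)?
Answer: 247403/7 ≈ 35343.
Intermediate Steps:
P(Q, a) = -5/7 (P(Q, a) = -(-1)*(-5)/7 = -⅐*5 = -5/7)
j(p) = -5/7 + 2*p² (j(p) = (p² + p*p) - 5/7 = (p² + p²) - 5/7 = 2*p² - 5/7 = -5/7 + 2*p²)
j(S(15)) + 35344 = (-5/7 + 2*0²) + 35344 = (-5/7 + 2*0) + 35344 = (-5/7 + 0) + 35344 = -5/7 + 35344 = 247403/7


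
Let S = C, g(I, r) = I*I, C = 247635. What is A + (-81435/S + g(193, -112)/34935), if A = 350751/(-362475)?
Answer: -356584044769/1548552041775 ≈ -0.23027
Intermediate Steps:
g(I, r) = I²
S = 247635
A = -116917/120825 (A = 350751*(-1/362475) = -116917/120825 ≈ -0.96766)
A + (-81435/S + g(193, -112)/34935) = -116917/120825 + (-81435/247635 + 193²/34935) = -116917/120825 + (-81435*1/247635 + 37249*(1/34935)) = -116917/120825 + (-5429/16509 + 37249/34935) = -116917/120825 + 47253514/64082435 = -356584044769/1548552041775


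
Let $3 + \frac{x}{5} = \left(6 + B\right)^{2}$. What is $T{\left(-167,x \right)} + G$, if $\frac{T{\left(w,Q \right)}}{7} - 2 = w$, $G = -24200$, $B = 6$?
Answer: $-25355$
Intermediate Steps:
$x = 705$ ($x = -15 + 5 \left(6 + 6\right)^{2} = -15 + 5 \cdot 12^{2} = -15 + 5 \cdot 144 = -15 + 720 = 705$)
$T{\left(w,Q \right)} = 14 + 7 w$
$T{\left(-167,x \right)} + G = \left(14 + 7 \left(-167\right)\right) - 24200 = \left(14 - 1169\right) - 24200 = -1155 - 24200 = -25355$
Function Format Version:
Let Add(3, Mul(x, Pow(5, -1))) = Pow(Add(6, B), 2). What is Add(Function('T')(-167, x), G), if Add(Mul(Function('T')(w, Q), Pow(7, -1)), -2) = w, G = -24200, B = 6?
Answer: -25355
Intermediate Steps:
x = 705 (x = Add(-15, Mul(5, Pow(Add(6, 6), 2))) = Add(-15, Mul(5, Pow(12, 2))) = Add(-15, Mul(5, 144)) = Add(-15, 720) = 705)
Function('T')(w, Q) = Add(14, Mul(7, w))
Add(Function('T')(-167, x), G) = Add(Add(14, Mul(7, -167)), -24200) = Add(Add(14, -1169), -24200) = Add(-1155, -24200) = -25355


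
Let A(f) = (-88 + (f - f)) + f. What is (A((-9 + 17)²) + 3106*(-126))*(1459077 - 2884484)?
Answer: 557875791660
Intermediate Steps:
A(f) = -88 + f (A(f) = (-88 + 0) + f = -88 + f)
(A((-9 + 17)²) + 3106*(-126))*(1459077 - 2884484) = ((-88 + (-9 + 17)²) + 3106*(-126))*(1459077 - 2884484) = ((-88 + 8²) - 391356)*(-1425407) = ((-88 + 64) - 391356)*(-1425407) = (-24 - 391356)*(-1425407) = -391380*(-1425407) = 557875791660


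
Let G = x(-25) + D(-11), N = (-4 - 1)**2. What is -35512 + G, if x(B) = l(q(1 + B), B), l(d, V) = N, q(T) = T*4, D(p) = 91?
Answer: -35396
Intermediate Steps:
N = 25 (N = (-5)**2 = 25)
q(T) = 4*T
l(d, V) = 25
x(B) = 25
G = 116 (G = 25 + 91 = 116)
-35512 + G = -35512 + 116 = -35396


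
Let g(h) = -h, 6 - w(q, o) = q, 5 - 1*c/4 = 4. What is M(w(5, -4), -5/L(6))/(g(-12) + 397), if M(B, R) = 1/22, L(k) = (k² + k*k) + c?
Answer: 1/8998 ≈ 0.00011114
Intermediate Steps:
c = 4 (c = 20 - 4*4 = 20 - 16 = 4)
L(k) = 4 + 2*k² (L(k) = (k² + k*k) + 4 = (k² + k²) + 4 = 2*k² + 4 = 4 + 2*k²)
w(q, o) = 6 - q
M(B, R) = 1/22
M(w(5, -4), -5/L(6))/(g(-12) + 397) = 1/(22*(-1*(-12) + 397)) = 1/(22*(12 + 397)) = (1/22)/409 = (1/22)*(1/409) = 1/8998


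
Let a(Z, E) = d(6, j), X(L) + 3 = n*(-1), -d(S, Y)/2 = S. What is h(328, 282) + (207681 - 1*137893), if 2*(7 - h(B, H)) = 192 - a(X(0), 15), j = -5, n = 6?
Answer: 69693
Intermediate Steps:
d(S, Y) = -2*S
X(L) = -9 (X(L) = -3 + 6*(-1) = -3 - 6 = -9)
a(Z, E) = -12 (a(Z, E) = -2*6 = -12)
h(B, H) = -95 (h(B, H) = 7 - (192 - 1*(-12))/2 = 7 - (192 + 12)/2 = 7 - ½*204 = 7 - 102 = -95)
h(328, 282) + (207681 - 1*137893) = -95 + (207681 - 1*137893) = -95 + (207681 - 137893) = -95 + 69788 = 69693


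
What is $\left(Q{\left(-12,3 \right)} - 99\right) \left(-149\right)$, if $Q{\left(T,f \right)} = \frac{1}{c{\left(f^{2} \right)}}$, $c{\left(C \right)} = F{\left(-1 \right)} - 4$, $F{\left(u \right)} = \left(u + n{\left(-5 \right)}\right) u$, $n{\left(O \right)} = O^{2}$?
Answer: $\frac{413177}{28} \approx 14756.0$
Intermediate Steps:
$F{\left(u \right)} = u \left(25 + u\right)$ ($F{\left(u \right)} = \left(u + \left(-5\right)^{2}\right) u = \left(u + 25\right) u = \left(25 + u\right) u = u \left(25 + u\right)$)
$c{\left(C \right)} = -28$ ($c{\left(C \right)} = - (25 - 1) - 4 = \left(-1\right) 24 - 4 = -24 - 4 = -28$)
$Q{\left(T,f \right)} = - \frac{1}{28}$ ($Q{\left(T,f \right)} = \frac{1}{-28} = - \frac{1}{28}$)
$\left(Q{\left(-12,3 \right)} - 99\right) \left(-149\right) = \left(- \frac{1}{28} - 99\right) \left(-149\right) = \left(- \frac{2773}{28}\right) \left(-149\right) = \frac{413177}{28}$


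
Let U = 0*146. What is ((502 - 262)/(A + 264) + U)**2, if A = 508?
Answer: 3600/37249 ≈ 0.096647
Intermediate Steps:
U = 0
((502 - 262)/(A + 264) + U)**2 = ((502 - 262)/(508 + 264) + 0)**2 = (240/772 + 0)**2 = (240*(1/772) + 0)**2 = (60/193 + 0)**2 = (60/193)**2 = 3600/37249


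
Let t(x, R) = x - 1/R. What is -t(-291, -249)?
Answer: 72458/249 ≈ 291.00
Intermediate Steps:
-t(-291, -249) = -(-291 - 1/(-249)) = -(-291 - 1*(-1/249)) = -(-291 + 1/249) = -1*(-72458/249) = 72458/249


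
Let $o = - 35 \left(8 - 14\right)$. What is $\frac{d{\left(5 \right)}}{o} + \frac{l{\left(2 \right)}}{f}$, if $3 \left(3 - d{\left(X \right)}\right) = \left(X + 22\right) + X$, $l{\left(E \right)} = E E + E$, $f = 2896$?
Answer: $- \frac{15707}{456120} \approx -0.034436$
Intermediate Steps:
$o = 210$ ($o = \left(-35\right) \left(-6\right) = 210$)
$l{\left(E \right)} = E + E^{2}$ ($l{\left(E \right)} = E^{2} + E = E + E^{2}$)
$d{\left(X \right)} = - \frac{13}{3} - \frac{2 X}{3}$ ($d{\left(X \right)} = 3 - \frac{\left(X + 22\right) + X}{3} = 3 - \frac{\left(22 + X\right) + X}{3} = 3 - \frac{22 + 2 X}{3} = 3 - \left(\frac{22}{3} + \frac{2 X}{3}\right) = - \frac{13}{3} - \frac{2 X}{3}$)
$\frac{d{\left(5 \right)}}{o} + \frac{l{\left(2 \right)}}{f} = \frac{- \frac{13}{3} - \frac{10}{3}}{210} + \frac{2 \left(1 + 2\right)}{2896} = \left(- \frac{13}{3} - \frac{10}{3}\right) \frac{1}{210} + 2 \cdot 3 \cdot \frac{1}{2896} = \left(- \frac{23}{3}\right) \frac{1}{210} + 6 \cdot \frac{1}{2896} = - \frac{23}{630} + \frac{3}{1448} = - \frac{15707}{456120}$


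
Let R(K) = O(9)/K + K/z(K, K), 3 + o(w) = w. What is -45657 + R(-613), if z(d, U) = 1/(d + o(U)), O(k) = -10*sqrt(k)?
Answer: 433832390/613 ≈ 7.0772e+5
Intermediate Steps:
o(w) = -3 + w
z(d, U) = 1/(-3 + U + d) (z(d, U) = 1/(d + (-3 + U)) = 1/(-3 + U + d))
R(K) = -30/K + K*(-3 + 2*K) (R(K) = (-10*sqrt(9))/K + K/(1/(-3 + K + K)) = (-10*3)/K + K/(1/(-3 + 2*K)) = -30/K + K*(-3 + 2*K))
-45657 + R(-613) = -45657 + (-30 + (-613)**2*(-3 + 2*(-613)))/(-613) = -45657 - (-30 + 375769*(-3 - 1226))/613 = -45657 - (-30 + 375769*(-1229))/613 = -45657 - (-30 - 461820101)/613 = -45657 - 1/613*(-461820131) = -45657 + 461820131/613 = 433832390/613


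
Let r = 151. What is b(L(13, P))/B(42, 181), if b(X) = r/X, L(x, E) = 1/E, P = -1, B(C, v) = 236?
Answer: -151/236 ≈ -0.63983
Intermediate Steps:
b(X) = 151/X
b(L(13, P))/B(42, 181) = (151/(1/(-1)))/236 = (151/(-1))*(1/236) = (151*(-1))*(1/236) = -151*1/236 = -151/236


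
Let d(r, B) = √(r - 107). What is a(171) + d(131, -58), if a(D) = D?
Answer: 171 + 2*√6 ≈ 175.90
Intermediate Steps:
d(r, B) = √(-107 + r)
a(171) + d(131, -58) = 171 + √(-107 + 131) = 171 + √24 = 171 + 2*√6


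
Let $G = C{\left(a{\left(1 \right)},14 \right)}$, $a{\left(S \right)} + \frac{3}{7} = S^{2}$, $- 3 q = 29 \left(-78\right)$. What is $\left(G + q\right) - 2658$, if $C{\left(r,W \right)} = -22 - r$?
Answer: $- \frac{13486}{7} \approx -1926.6$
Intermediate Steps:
$q = 754$ ($q = - \frac{29 \left(-78\right)}{3} = \left(- \frac{1}{3}\right) \left(-2262\right) = 754$)
$a{\left(S \right)} = - \frac{3}{7} + S^{2}$
$G = - \frac{158}{7}$ ($G = -22 - \left(- \frac{3}{7} + 1^{2}\right) = -22 - \left(- \frac{3}{7} + 1\right) = -22 - \frac{4}{7} = - \frac{158}{7} \approx -22.571$)
$\left(G + q\right) - 2658 = \left(- \frac{158}{7} + 754\right) - 2658 = \frac{5120}{7} - 2658 = - \frac{13486}{7}$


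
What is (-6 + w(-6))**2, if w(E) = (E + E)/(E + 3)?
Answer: 4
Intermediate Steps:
w(E) = 2*E/(3 + E) (w(E) = (2*E)/(3 + E) = 2*E/(3 + E))
(-6 + w(-6))**2 = (-6 + 2*(-6)/(3 - 6))**2 = (-6 + 2*(-6)/(-3))**2 = (-6 + 2*(-6)*(-1/3))**2 = (-6 + 4)**2 = (-2)**2 = 4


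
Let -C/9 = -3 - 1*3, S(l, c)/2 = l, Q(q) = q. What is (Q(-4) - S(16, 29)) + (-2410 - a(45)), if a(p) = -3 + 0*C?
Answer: -2443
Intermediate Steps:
S(l, c) = 2*l
C = 54 (C = -9*(-3 - 1*3) = -9*(-3 - 3) = -9*(-6) = 54)
a(p) = -3 (a(p) = -3 + 0*54 = -3 + 0 = -3)
(Q(-4) - S(16, 29)) + (-2410 - a(45)) = (-4 - 2*16) + (-2410 - 1*(-3)) = (-4 - 1*32) + (-2410 + 3) = (-4 - 32) - 2407 = -36 - 2407 = -2443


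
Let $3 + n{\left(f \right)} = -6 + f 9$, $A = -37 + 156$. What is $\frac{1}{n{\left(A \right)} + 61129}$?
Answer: $\frac{1}{62191} \approx 1.6079 \cdot 10^{-5}$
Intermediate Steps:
$A = 119$
$n{\left(f \right)} = -9 + 9 f$ ($n{\left(f \right)} = -3 + \left(-6 + f 9\right) = -3 + \left(-6 + 9 f\right) = -9 + 9 f$)
$\frac{1}{n{\left(A \right)} + 61129} = \frac{1}{\left(-9 + 9 \cdot 119\right) + 61129} = \frac{1}{\left(-9 + 1071\right) + 61129} = \frac{1}{1062 + 61129} = \frac{1}{62191}$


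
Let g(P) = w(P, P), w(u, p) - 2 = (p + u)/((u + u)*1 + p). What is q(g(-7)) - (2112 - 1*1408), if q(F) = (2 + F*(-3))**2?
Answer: -668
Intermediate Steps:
w(u, p) = 2 + (p + u)/(p + 2*u) (w(u, p) = 2 + (p + u)/((u + u)*1 + p) = 2 + (p + u)/((2*u)*1 + p) = 2 + (p + u)/(2*u + p) = 2 + (p + u)/(p + 2*u))
g(P) = 8/3 (g(P) = (3*P + 5*P)/(P + 2*P) = (8*P)/((3*P)) = (1/(3*P))*(8*P) = 8/3)
q(F) = (2 - 3*F)**2
q(g(-7)) - (2112 - 1*1408) = (-2 + 3*(8/3))**2 - (2112 - 1*1408) = (-2 + 8)**2 - (2112 - 1408) = 6**2 - 1*704 = 36 - 704 = -668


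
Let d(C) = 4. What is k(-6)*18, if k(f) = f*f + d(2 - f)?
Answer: 720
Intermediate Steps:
k(f) = 4 + f² (k(f) = f*f + 4 = f² + 4 = 4 + f²)
k(-6)*18 = (4 + (-6)²)*18 = (4 + 36)*18 = 40*18 = 720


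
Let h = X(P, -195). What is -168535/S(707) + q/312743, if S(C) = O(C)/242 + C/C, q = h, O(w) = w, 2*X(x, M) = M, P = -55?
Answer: -25510740673475/593586214 ≈ -42977.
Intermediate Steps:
X(x, M) = M/2
h = -195/2 (h = (½)*(-195) = -195/2 ≈ -97.500)
q = -195/2 ≈ -97.500
S(C) = 1 + C/242 (S(C) = C/242 + C/C = C*(1/242) + 1 = C/242 + 1 = 1 + C/242)
-168535/S(707) + q/312743 = -168535/(1 + (1/242)*707) - 195/2/312743 = -168535/(1 + 707/242) - 195/2*1/312743 = -168535/949/242 - 195/625486 = -168535*242/949 - 195/625486 = -40785470/949 - 195/625486 = -25510740673475/593586214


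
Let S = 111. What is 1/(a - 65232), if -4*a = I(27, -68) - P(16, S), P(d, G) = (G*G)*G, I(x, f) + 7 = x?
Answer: 4/1106683 ≈ 3.6144e-6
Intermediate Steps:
I(x, f) = -7 + x
P(d, G) = G³ (P(d, G) = G²*G = G³)
a = 1367611/4 (a = -((-7 + 27) - 1*111³)/4 = -(20 - 1*1367631)/4 = -(20 - 1367631)/4 = -¼*(-1367611) = 1367611/4 ≈ 3.4190e+5)
1/(a - 65232) = 1/(1367611/4 - 65232) = 1/(1106683/4) = 4/1106683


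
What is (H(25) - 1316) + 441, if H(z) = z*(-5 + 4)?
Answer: -900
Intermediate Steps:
H(z) = -z (H(z) = z*(-1) = -z)
(H(25) - 1316) + 441 = (-1*25 - 1316) + 441 = (-25 - 1316) + 441 = -1341 + 441 = -900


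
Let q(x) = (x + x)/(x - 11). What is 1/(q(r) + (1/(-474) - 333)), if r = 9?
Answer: -474/162109 ≈ -0.0029240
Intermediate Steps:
q(x) = 2*x/(-11 + x) (q(x) = (2*x)/(-11 + x) = 2*x/(-11 + x))
1/(q(r) + (1/(-474) - 333)) = 1/(2*9/(-11 + 9) + (1/(-474) - 333)) = 1/(2*9/(-2) + (-1/474 - 333)) = 1/(2*9*(-½) - 157843/474) = 1/(-9 - 157843/474) = 1/(-162109/474) = -474/162109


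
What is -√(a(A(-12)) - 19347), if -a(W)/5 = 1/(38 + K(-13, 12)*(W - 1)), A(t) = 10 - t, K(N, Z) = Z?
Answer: -I*√65083366/58 ≈ -139.09*I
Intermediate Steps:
a(W) = -5/(26 + 12*W) (a(W) = -5/(38 + 12*(W - 1)) = -5/(38 + 12*(-1 + W)) = -5/(38 + (-12 + 12*W)) = -5/(26 + 12*W))
-√(a(A(-12)) - 19347) = -√(-5/(26 + 12*(10 - 1*(-12))) - 19347) = -√(-5/(26 + 12*(10 + 12)) - 19347) = -√(-5/(26 + 12*22) - 19347) = -√(-5/(26 + 264) - 19347) = -√(-5/290 - 19347) = -√(-5*1/290 - 19347) = -√(-1/58 - 19347) = -√(-1122127/58) = -I*√65083366/58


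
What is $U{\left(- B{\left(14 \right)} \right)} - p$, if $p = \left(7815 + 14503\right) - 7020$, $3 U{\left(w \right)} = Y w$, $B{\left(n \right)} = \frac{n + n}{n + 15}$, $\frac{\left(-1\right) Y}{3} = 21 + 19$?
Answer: $- \frac{442522}{29} \approx -15259.0$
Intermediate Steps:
$Y = -120$ ($Y = - 3 \left(21 + 19\right) = \left(-3\right) 40 = -120$)
$B{\left(n \right)} = \frac{2 n}{15 + n}$
$U{\left(w \right)} = - 40 w$ ($U{\left(w \right)} = \frac{\left(-120\right) w}{3} = - 40 w$)
$p = 15298$ ($p = 22318 - 7020 = 15298$)
$U{\left(- B{\left(14 \right)} \right)} - p = - 40 \left(- \frac{2 \cdot 14}{15 + 14}\right) - 15298 = - 40 \left(- \frac{2 \cdot 14}{29}\right) - 15298 = - 40 \left(\left(-1\right) \frac{28}{29}\right) - 15298 = \left(-40\right) \left(- \frac{28}{29}\right) - 15298 = \frac{1120}{29} - 15298 = - \frac{442522}{29}$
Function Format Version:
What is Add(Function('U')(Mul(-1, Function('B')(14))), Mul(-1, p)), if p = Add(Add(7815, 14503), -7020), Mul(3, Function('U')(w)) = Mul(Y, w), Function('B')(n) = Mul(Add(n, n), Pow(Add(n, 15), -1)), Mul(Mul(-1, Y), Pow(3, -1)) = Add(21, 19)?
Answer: Rational(-442522, 29) ≈ -15259.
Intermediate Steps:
Y = -120 (Y = Mul(-3, Add(21, 19)) = Mul(-3, 40) = -120)
Function('B')(n) = Mul(2, n, Pow(Add(15, n), -1)) (Function('B')(n) = Mul(Mul(2, n), Pow(Add(15, n), -1)) = Mul(2, n, Pow(Add(15, n), -1)))
Function('U')(w) = Mul(-40, w) (Function('U')(w) = Mul(Rational(1, 3), Mul(-120, w)) = Mul(-40, w))
p = 15298 (p = Add(22318, -7020) = 15298)
Add(Function('U')(Mul(-1, Function('B')(14))), Mul(-1, p)) = Add(Mul(-40, Mul(-1, Mul(2, 14, Pow(Add(15, 14), -1)))), Mul(-1, 15298)) = Add(Mul(-40, Mul(-1, Mul(2, 14, Pow(29, -1)))), -15298) = Add(Mul(-40, Mul(-1, Mul(2, 14, Rational(1, 29)))), -15298) = Add(Mul(-40, Mul(-1, Rational(28, 29))), -15298) = Add(Mul(-40, Rational(-28, 29)), -15298) = Add(Rational(1120, 29), -15298) = Rational(-442522, 29)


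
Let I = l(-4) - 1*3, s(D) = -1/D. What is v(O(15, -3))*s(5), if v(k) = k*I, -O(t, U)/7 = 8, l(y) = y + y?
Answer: -616/5 ≈ -123.20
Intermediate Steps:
l(y) = 2*y
O(t, U) = -56 (O(t, U) = -7*8 = -56)
I = -11 (I = 2*(-4) - 1*3 = -8 - 3 = -11)
v(k) = -11*k (v(k) = k*(-11) = -11*k)
v(O(15, -3))*s(5) = (-11*(-56))*(-1/5) = 616*(-1*1/5) = 616*(-1/5) = -616/5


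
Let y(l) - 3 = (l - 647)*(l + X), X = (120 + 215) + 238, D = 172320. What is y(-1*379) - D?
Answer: -371361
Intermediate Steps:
X = 573 (X = 335 + 238 = 573)
y(l) = 3 + (-647 + l)*(573 + l) (y(l) = 3 + (l - 647)*(l + 573) = 3 + (-647 + l)*(573 + l))
y(-1*379) - D = (-370728 + (-1*379)**2 - (-74)*379) - 1*172320 = (-370728 + (-379)**2 - 74*(-379)) - 172320 = (-370728 + 143641 + 28046) - 172320 = -199041 - 172320 = -371361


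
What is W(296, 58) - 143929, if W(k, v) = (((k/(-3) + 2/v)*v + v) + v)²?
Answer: 281415235/9 ≈ 3.1268e+7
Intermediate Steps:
W(k, v) = (2*v + v*(2/v - k/3))² (W(k, v) = (((k*(-⅓) + 2/v)*v + v) + v)² = (((-k/3 + 2/v)*v + v) + v)² = (((2/v - k/3)*v + v) + v)² = ((v*(2/v - k/3) + v) + v)² = ((v + v*(2/v - k/3)) + v)² = (2*v + v*(2/v - k/3))²)
W(296, 58) - 143929 = (6 + 6*58 - 1*296*58)²/9 - 143929 = (6 + 348 - 17168)²/9 - 143929 = (⅑)*(-16814)² - 143929 = (⅑)*282710596 - 143929 = 282710596/9 - 143929 = 281415235/9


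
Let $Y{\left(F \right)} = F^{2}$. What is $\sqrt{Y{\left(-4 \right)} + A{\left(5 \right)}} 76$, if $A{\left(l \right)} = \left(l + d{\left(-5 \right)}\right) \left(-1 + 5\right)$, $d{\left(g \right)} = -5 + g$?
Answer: $152 i \approx 152.0 i$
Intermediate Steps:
$A{\left(l \right)} = -40 + 4 l$ ($A{\left(l \right)} = \left(l - 10\right) \left(-1 + 5\right) = \left(l - 10\right) 4 = \left(-10 + l\right) 4 = -40 + 4 l$)
$\sqrt{Y{\left(-4 \right)} + A{\left(5 \right)}} 76 = \sqrt{\left(-4\right)^{2} + \left(-40 + 4 \cdot 5\right)} 76 = \sqrt{16 + \left(-40 + 20\right)} 76 = \sqrt{16 - 20} \cdot 76 = \sqrt{-4} \cdot 76 = 2 i 76 = 152 i$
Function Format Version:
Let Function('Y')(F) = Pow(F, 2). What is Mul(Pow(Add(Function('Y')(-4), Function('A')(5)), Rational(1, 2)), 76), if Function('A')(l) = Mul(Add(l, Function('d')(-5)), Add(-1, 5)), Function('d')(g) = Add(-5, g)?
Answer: Mul(152, I) ≈ Mul(152.00, I)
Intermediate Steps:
Function('A')(l) = Add(-40, Mul(4, l)) (Function('A')(l) = Mul(Add(l, Add(-5, -5)), Add(-1, 5)) = Mul(Add(l, -10), 4) = Mul(Add(-10, l), 4) = Add(-40, Mul(4, l)))
Mul(Pow(Add(Function('Y')(-4), Function('A')(5)), Rational(1, 2)), 76) = Mul(Pow(Add(Pow(-4, 2), Add(-40, Mul(4, 5))), Rational(1, 2)), 76) = Mul(Pow(Add(16, Add(-40, 20)), Rational(1, 2)), 76) = Mul(Pow(Add(16, -20), Rational(1, 2)), 76) = Mul(Pow(-4, Rational(1, 2)), 76) = Mul(Mul(2, I), 76) = Mul(152, I)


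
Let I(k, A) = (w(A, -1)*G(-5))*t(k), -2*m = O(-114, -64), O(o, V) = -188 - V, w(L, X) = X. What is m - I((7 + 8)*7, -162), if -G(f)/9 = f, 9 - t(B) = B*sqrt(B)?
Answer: 467 - 4725*sqrt(105) ≈ -47950.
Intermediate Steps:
t(B) = 9 - B**(3/2) (t(B) = 9 - B*sqrt(B) = 9 - B**(3/2))
G(f) = -9*f
m = 62 (m = -(-188 - 1*(-64))/2 = -(-188 + 64)/2 = -1/2*(-124) = 62)
I(k, A) = -405 + 45*k**(3/2) (I(k, A) = (-(-9)*(-5))*(9 - k**(3/2)) = (-1*45)*(9 - k**(3/2)) = -45*(9 - k**(3/2)) = -405 + 45*k**(3/2))
m - I((7 + 8)*7, -162) = 62 - (-405 + 45*((7 + 8)*7)**(3/2)) = 62 - (-405 + 45*(15*7)**(3/2)) = 62 - (-405 + 45*105**(3/2)) = 62 - (-405 + 45*(105*sqrt(105))) = 62 - (-405 + 4725*sqrt(105)) = 62 + (405 - 4725*sqrt(105)) = 467 - 4725*sqrt(105)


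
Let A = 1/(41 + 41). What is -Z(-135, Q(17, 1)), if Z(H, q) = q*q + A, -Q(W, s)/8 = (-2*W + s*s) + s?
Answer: -5373953/82 ≈ -65536.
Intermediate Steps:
A = 1/82 ≈ 0.012195
Q(W, s) = -8*s - 8*s² + 16*W (Q(W, s) = -8*((-2*W + s*s) + s) = -8*((-2*W + s²) + s) = -8*((s² - 2*W) + s) = -8*(s + s² - 2*W) = -8*s - 8*s² + 16*W)
Z(H, q) = 1/82 + q² (Z(H, q) = q*q + 1/82 = q² + 1/82 = 1/82 + q²)
-Z(-135, Q(17, 1)) = -(1/82 + (-8*1 - 8*1² + 16*17)²) = -(1/82 + (-8 - 8*1 + 272)²) = -(1/82 + (-8 - 8 + 272)²) = -(1/82 + 256²) = -(1/82 + 65536) = -1*5373953/82 = -5373953/82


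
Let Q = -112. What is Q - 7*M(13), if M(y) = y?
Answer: -203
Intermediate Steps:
Q - 7*M(13) = -112 - 7*13 = -112 - 91 = -203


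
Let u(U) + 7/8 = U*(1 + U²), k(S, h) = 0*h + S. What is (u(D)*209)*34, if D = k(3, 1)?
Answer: 827849/4 ≈ 2.0696e+5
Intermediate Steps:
k(S, h) = S (k(S, h) = 0 + S = S)
D = 3
u(U) = -7/8 + U*(1 + U²)
(u(D)*209)*34 = ((-7/8 + 3 + 3³)*209)*34 = ((-7/8 + 3 + 27)*209)*34 = ((233/8)*209)*34 = (48697/8)*34 = 827849/4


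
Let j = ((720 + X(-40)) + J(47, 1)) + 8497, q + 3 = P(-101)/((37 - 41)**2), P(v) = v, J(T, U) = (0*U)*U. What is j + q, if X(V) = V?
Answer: 146683/16 ≈ 9167.7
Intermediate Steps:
J(T, U) = 0 (J(T, U) = 0*U = 0)
q = -149/16 (q = -3 - 101/(37 - 41)**2 = -3 - 101/((-4)**2) = -3 - 101/16 = -149/16 ≈ -9.3125)
j = 9177 (j = ((720 - 40) + 0) + 8497 = (680 + 0) + 8497 = 680 + 8497 = 9177)
j + q = 9177 - 149/16 = 146683/16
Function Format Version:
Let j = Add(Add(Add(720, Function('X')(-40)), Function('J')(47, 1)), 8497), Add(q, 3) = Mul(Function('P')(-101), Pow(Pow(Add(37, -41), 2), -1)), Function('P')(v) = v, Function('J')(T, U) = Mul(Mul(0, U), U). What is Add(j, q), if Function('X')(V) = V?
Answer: Rational(146683, 16) ≈ 9167.7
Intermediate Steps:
Function('J')(T, U) = 0 (Function('J')(T, U) = Mul(0, U) = 0)
q = Rational(-149, 16) (q = Add(-3, Mul(-101, Pow(Pow(Add(37, -41), 2), -1))) = Add(-3, Mul(-101, Pow(Pow(-4, 2), -1))) = Add(-3, Mul(-101, Pow(16, -1))) = Add(-3, Mul(-101, Rational(1, 16))) = Add(-3, Rational(-101, 16)) = Rational(-149, 16) ≈ -9.3125)
j = 9177 (j = Add(Add(Add(720, -40), 0), 8497) = Add(Add(680, 0), 8497) = Add(680, 8497) = 9177)
Add(j, q) = Add(9177, Rational(-149, 16)) = Rational(146683, 16)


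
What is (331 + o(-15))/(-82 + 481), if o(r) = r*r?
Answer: 556/399 ≈ 1.3935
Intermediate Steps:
o(r) = r²
(331 + o(-15))/(-82 + 481) = (331 + (-15)²)/(-82 + 481) = (331 + 225)/399 = 556*(1/399) = 556/399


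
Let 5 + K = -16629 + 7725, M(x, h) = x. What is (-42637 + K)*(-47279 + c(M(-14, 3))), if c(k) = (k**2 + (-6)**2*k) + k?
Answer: 2453641146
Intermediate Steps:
K = -8909 (K = -5 + (-16629 + 7725) = -5 - 8904 = -8909)
c(k) = k**2 + 37*k (c(k) = (k**2 + 36*k) + k = k**2 + 37*k)
(-42637 + K)*(-47279 + c(M(-14, 3))) = (-42637 - 8909)*(-47279 - 14*(37 - 14)) = -51546*(-47279 - 14*23) = -51546*(-47279 - 322) = -51546*(-47601) = 2453641146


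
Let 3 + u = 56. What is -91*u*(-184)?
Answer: 887432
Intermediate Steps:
u = 53 (u = -3 + 56 = 53)
-91*u*(-184) = -91*53*(-184) = -4823*(-184) = 887432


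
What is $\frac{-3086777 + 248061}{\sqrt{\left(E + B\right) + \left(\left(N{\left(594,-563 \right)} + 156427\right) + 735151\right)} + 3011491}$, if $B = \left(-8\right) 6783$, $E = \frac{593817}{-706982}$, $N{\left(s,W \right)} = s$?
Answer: $- \frac{6043824875869751992}{6411674340668211703} + \frac{2838716 \sqrt{418805729911135898}}{6411674340668211703} \approx -0.94234$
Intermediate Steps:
$E = - \frac{593817}{706982}$ ($E = 593817 \left(- \frac{1}{706982}\right) = - \frac{593817}{706982} \approx -0.83993$)
$B = -54264$
$\frac{-3086777 + 248061}{\sqrt{\left(E + B\right) + \left(\left(N{\left(594,-563 \right)} + 156427\right) + 735151\right)} + 3011491} = \frac{-3086777 + 248061}{\sqrt{\left(- \frac{593817}{706982} - 54264\right) + \left(\left(594 + 156427\right) + 735151\right)} + 3011491} = - \frac{2838716}{\sqrt{- \frac{38364265065}{706982} + \left(157021 + 735151\right)} + 3011491} = - \frac{2838716}{\sqrt{- \frac{38364265065}{706982} + 892172} + 3011491} = - \frac{2838716}{\sqrt{\frac{592385279839}{706982}} + 3011491} = - \frac{2838716}{\frac{\sqrt{418805729911135898}}{706982} + 3011491} = - \frac{2838716}{3011491 + \frac{\sqrt{418805729911135898}}{706982}}$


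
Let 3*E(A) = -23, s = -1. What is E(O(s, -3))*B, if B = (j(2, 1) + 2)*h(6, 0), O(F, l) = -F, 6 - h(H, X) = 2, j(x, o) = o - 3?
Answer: 0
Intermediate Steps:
j(x, o) = -3 + o
h(H, X) = 4 (h(H, X) = 6 - 1*2 = 6 - 2 = 4)
E(A) = -23/3 (E(A) = (⅓)*(-23) = -23/3)
B = 0 (B = ((-3 + 1) + 2)*4 = (-2 + 2)*4 = 0*4 = 0)
E(O(s, -3))*B = -23/3*0 = 0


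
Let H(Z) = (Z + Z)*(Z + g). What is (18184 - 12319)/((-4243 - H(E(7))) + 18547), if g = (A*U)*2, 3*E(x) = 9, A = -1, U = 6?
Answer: 1955/4786 ≈ 0.40848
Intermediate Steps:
E(x) = 3 (E(x) = (1/3)*9 = 3)
g = -12 (g = -1*6*2 = -6*2 = -12)
H(Z) = 2*Z*(-12 + Z) (H(Z) = (Z + Z)*(Z - 12) = (2*Z)*(-12 + Z) = 2*Z*(-12 + Z))
(18184 - 12319)/((-4243 - H(E(7))) + 18547) = (18184 - 12319)/((-4243 - 2*3*(-12 + 3)) + 18547) = 5865/((-4243 - 2*3*(-9)) + 18547) = 5865/((-4243 - 1*(-54)) + 18547) = 5865/((-4243 + 54) + 18547) = 5865/(-4189 + 18547) = 5865/14358 = 5865*(1/14358) = 1955/4786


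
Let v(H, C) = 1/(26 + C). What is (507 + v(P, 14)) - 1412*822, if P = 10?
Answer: -46406279/40 ≈ -1.1602e+6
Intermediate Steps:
(507 + v(P, 14)) - 1412*822 = (507 + 1/(26 + 14)) - 1412*822 = (507 + 1/40) - 1160664 = 20281/40 - 1160664 = -46406279/40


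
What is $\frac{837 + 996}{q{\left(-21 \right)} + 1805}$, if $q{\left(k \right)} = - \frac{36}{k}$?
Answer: $\frac{12831}{12647} \approx 1.0145$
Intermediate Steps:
$\frac{837 + 996}{q{\left(-21 \right)} + 1805} = \frac{837 + 996}{- \frac{36}{-21} + 1805} = \frac{1833}{\left(-36\right) \left(- \frac{1}{21}\right) + 1805} = \frac{1833}{\frac{12}{7} + 1805} = \frac{1833}{\frac{12647}{7}} = 1833 \cdot \frac{7}{12647} = \frac{12831}{12647}$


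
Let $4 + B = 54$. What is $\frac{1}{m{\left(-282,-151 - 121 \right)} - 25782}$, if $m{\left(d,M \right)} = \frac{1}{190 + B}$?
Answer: $- \frac{240}{6187679} \approx -3.8787 \cdot 10^{-5}$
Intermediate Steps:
$B = 50$ ($B = -4 + 54 = 50$)
$m{\left(d,M \right)} = \frac{1}{240}$ ($m{\left(d,M \right)} = \frac{1}{190 + 50} = \frac{1}{240}$)
$\frac{1}{m{\left(-282,-151 - 121 \right)} - 25782} = \frac{1}{\frac{1}{240} - 25782} = \frac{1}{- \frac{6187679}{240}} = - \frac{240}{6187679}$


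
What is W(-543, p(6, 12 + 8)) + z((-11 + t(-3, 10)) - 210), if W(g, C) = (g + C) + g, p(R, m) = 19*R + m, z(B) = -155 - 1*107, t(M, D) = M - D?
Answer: -1214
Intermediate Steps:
z(B) = -262 (z(B) = -155 - 107 = -262)
p(R, m) = m + 19*R
W(g, C) = C + 2*g (W(g, C) = (C + g) + g = C + 2*g)
W(-543, p(6, 12 + 8)) + z((-11 + t(-3, 10)) - 210) = (((12 + 8) + 19*6) + 2*(-543)) - 262 = ((20 + 114) - 1086) - 262 = (134 - 1086) - 262 = -952 - 262 = -1214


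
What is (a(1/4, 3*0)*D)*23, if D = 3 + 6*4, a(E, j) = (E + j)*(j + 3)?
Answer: 1863/4 ≈ 465.75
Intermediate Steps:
a(E, j) = (3 + j)*(E + j) (a(E, j) = (E + j)*(3 + j) = (3 + j)*(E + j))
D = 27 (D = 3 + 24 = 27)
(a(1/4, 3*0)*D)*23 = (((3*0)² + 3/4 + 3*(3*0) + (3*0)/4)*27)*23 = ((0² + 3*(¼) + 3*0 + (¼)*0)*27)*23 = ((0 + ¾ + 0 + 0)*27)*23 = ((¾)*27)*23 = (81/4)*23 = 1863/4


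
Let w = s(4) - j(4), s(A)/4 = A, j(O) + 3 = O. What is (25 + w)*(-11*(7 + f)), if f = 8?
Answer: -6600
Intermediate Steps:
j(O) = -3 + O
s(A) = 4*A
w = 15 (w = 4*4 - (-3 + 4) = 16 - 1*1 = 16 - 1 = 15)
(25 + w)*(-11*(7 + f)) = (25 + 15)*(-11*(7 + 8)) = 40*(-11*15) = 40*(-165) = -6600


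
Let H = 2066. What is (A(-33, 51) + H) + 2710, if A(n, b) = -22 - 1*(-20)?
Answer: 4774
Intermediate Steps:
A(n, b) = -2 (A(n, b) = -22 + 20 = -2)
(A(-33, 51) + H) + 2710 = (-2 + 2066) + 2710 = 2064 + 2710 = 4774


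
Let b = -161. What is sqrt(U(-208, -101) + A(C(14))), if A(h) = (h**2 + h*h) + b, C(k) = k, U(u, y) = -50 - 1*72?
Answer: sqrt(109) ≈ 10.440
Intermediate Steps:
U(u, y) = -122 (U(u, y) = -50 - 72 = -122)
A(h) = -161 + 2*h**2 (A(h) = (h**2 + h*h) - 161 = (h**2 + h**2) - 161 = 2*h**2 - 161 = -161 + 2*h**2)
sqrt(U(-208, -101) + A(C(14))) = sqrt(-122 + (-161 + 2*14**2)) = sqrt(-122 + (-161 + 2*196)) = sqrt(-122 + (-161 + 392)) = sqrt(-122 + 231) = sqrt(109)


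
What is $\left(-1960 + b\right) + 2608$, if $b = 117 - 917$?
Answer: $-152$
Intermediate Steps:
$b = -800$
$\left(-1960 + b\right) + 2608 = \left(-1960 - 800\right) + 2608 = -2760 + 2608 = -152$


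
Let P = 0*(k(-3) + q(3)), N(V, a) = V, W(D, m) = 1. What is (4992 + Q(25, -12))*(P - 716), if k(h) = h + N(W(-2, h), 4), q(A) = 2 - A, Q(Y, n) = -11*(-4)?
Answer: -3605776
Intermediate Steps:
Q(Y, n) = 44
k(h) = 1 + h (k(h) = h + 1 = 1 + h)
P = 0 (P = 0*((1 - 3) + (2 - 1*3)) = 0*(-2 + (2 - 3)) = 0*(-2 - 1) = 0*(-3) = 0)
(4992 + Q(25, -12))*(P - 716) = (4992 + 44)*(0 - 716) = 5036*(-716) = -3605776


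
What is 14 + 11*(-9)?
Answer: -85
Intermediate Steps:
14 + 11*(-9) = 14 - 99 = -85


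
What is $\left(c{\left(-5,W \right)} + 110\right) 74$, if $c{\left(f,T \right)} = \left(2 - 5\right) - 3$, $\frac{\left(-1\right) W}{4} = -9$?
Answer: $7696$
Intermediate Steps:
$W = 36$ ($W = \left(-4\right) \left(-9\right) = 36$)
$c{\left(f,T \right)} = -6$ ($c{\left(f,T \right)} = -3 - 3 = -6$)
$\left(c{\left(-5,W \right)} + 110\right) 74 = \left(-6 + 110\right) 74 = 104 \cdot 74 = 7696$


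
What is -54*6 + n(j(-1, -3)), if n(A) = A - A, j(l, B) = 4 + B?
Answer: -324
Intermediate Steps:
n(A) = 0
-54*6 + n(j(-1, -3)) = -54*6 + 0 = -324 + 0 = -324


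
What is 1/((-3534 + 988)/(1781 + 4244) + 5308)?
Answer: 6025/31978154 ≈ 0.00018841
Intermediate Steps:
1/((-3534 + 988)/(1781 + 4244) + 5308) = 1/(-2546/6025 + 5308) = 1/(31978154/6025) = 6025/31978154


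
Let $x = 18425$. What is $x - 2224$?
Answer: $16201$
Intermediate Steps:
$x - 2224 = 18425 - 2224 = 16201$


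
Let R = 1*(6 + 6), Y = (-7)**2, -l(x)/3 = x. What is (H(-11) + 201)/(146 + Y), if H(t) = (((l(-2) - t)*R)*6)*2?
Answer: 883/65 ≈ 13.585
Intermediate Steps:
l(x) = -3*x
Y = 49
R = 12 (R = 1*12 = 12)
H(t) = 864 - 144*t (H(t) = (((-3*(-2) - t)*12)*6)*2 = (((6 - t)*12)*6)*2 = ((72 - 12*t)*6)*2 = (432 - 72*t)*2 = 864 - 144*t)
(H(-11) + 201)/(146 + Y) = ((864 - 144*(-11)) + 201)/(146 + 49) = ((864 + 1584) + 201)/195 = (2448 + 201)*(1/195) = 2649*(1/195) = 883/65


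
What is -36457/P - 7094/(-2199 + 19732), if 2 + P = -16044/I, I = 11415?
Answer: 2432066286653/227192614 ≈ 10705.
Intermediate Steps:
P = -12958/3805 (P = -2 - 16044/11415 = -2 - 16044*1/11415 = -2 - 5348/3805 = -12958/3805 ≈ -3.4055)
-36457/P - 7094/(-2199 + 19732) = -36457/(-12958/3805) - 7094/(-2199 + 19732) = -36457*(-3805/12958) - 7094/17533 = 138718885/12958 - 7094*1/17533 = 138718885/12958 - 7094/17533 = 2432066286653/227192614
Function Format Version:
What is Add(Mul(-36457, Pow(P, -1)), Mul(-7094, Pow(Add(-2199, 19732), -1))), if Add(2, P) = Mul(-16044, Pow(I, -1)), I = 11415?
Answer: Rational(2432066286653, 227192614) ≈ 10705.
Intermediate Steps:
P = Rational(-12958, 3805) (P = Add(-2, Mul(-16044, Pow(11415, -1))) = Add(-2, Mul(-16044, Rational(1, 11415))) = Add(-2, Rational(-5348, 3805)) = Rational(-12958, 3805) ≈ -3.4055)
Add(Mul(-36457, Pow(P, -1)), Mul(-7094, Pow(Add(-2199, 19732), -1))) = Add(Mul(-36457, Pow(Rational(-12958, 3805), -1)), Mul(-7094, Pow(Add(-2199, 19732), -1))) = Add(Mul(-36457, Rational(-3805, 12958)), Mul(-7094, Pow(17533, -1))) = Add(Rational(138718885, 12958), Mul(-7094, Rational(1, 17533))) = Add(Rational(138718885, 12958), Rational(-7094, 17533)) = Rational(2432066286653, 227192614)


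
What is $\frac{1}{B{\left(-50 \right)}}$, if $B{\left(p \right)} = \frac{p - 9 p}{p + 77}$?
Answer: $\frac{27}{400} \approx 0.0675$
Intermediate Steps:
$B{\left(p \right)} = - \frac{8 p}{77 + p}$ ($B{\left(p \right)} = \frac{\left(-8\right) p}{77 + p} = - \frac{8 p}{77 + p}$)
$\frac{1}{B{\left(-50 \right)}} = \frac{1}{\left(-8\right) \left(-50\right) \frac{1}{77 - 50}} = \frac{1}{\left(-8\right) \left(-50\right) \frac{1}{27}} = \frac{1}{\frac{400}{27}} = \frac{27}{400}$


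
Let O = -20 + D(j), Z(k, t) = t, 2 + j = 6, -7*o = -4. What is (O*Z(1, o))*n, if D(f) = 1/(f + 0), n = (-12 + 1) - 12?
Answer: 1817/7 ≈ 259.57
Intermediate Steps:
o = 4/7 (o = -⅐*(-4) = 4/7 ≈ 0.57143)
j = 4 (j = -2 + 6 = 4)
n = -23 (n = -11 - 12 = -23)
D(f) = 1/f
O = -79/4 (O = -20 + 1/4 = -20 + ¼ = -79/4 ≈ -19.750)
(O*Z(1, o))*n = -79/4*4/7*(-23) = -79/7*(-23) = 1817/7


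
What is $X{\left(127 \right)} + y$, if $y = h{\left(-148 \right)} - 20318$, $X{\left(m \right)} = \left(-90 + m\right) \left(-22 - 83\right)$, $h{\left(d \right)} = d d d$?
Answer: $-3265995$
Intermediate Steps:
$h{\left(d \right)} = d^{3}$ ($h{\left(d \right)} = d^{2} d = d^{3}$)
$X{\left(m \right)} = 9450 - 105 m$ ($X{\left(m \right)} = \left(-90 + m\right) \left(-105\right) = 9450 - 105 m$)
$y = -3262110$ ($y = \left(-148\right)^{3} - 20318 = -3241792 - 20318 = -3262110$)
$X{\left(127 \right)} + y = \left(9450 - 13335\right) - 3262110 = -3885 - 3262110 = -3265995$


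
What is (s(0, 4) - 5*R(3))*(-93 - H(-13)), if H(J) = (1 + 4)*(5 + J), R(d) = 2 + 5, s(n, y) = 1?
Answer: 1802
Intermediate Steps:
R(d) = 7
H(J) = 25 + 5*J (H(J) = 5*(5 + J) = 25 + 5*J)
(s(0, 4) - 5*R(3))*(-93 - H(-13)) = (1 - 5*7)*(-93 - (25 + 5*(-13))) = (1 - 35)*(-93 - (25 - 65)) = -34*(-93 - 1*(-40)) = -34*(-93 + 40) = -34*(-53) = 1802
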